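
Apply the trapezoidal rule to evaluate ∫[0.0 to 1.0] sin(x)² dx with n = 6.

f(x) = sin(x)²
a = 0.0, b = 1.0, n = 6
h = (b - a)/n = 0.166667

Trapezoidal rule: (h/2)[f(x₀) + 2f(x₁) + 2f(x₂) + ... + f(xₙ)]

x_0 = 0.0000, f(x_0) = 0.000000, coefficient = 1
x_1 = 0.1667, f(x_1) = 0.027522, coefficient = 2
x_2 = 0.3333, f(x_2) = 0.107056, coefficient = 2
x_3 = 0.5000, f(x_3) = 0.229849, coefficient = 2
x_4 = 0.6667, f(x_4) = 0.382381, coefficient = 2
x_5 = 0.8333, f(x_5) = 0.547862, coefficient = 2
x_6 = 1.0000, f(x_6) = 0.708073, coefficient = 1

I ≈ (0.166667/2) × 3.297413 = 0.274784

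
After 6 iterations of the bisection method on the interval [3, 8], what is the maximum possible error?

Bisection error bound: |error| ≤ (b-a)/2^n
|error| ≤ (8 - 3)/2^6 = 5/2^6
|error| ≤ 0.0781250000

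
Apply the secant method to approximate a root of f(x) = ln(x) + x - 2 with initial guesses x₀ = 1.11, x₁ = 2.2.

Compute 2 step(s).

f(x) = ln(x) + x - 2
x₀ = 1.11, x₁ = 2.2

Secant formula: x_{n+1} = x_n - f(x_n)(x_n - x_{n-1})/(f(x_n) - f(x_{n-1}))

Iteration 1:
  f(1.110000) = -0.785640
  f(2.200000) = 0.988457
  x_2 = 2.200000 - 0.988457×(2.200000 - 1.110000)/(0.988457 - (-0.785640))
       = 1.592695
Iteration 2:
  f(2.200000) = 0.988457
  f(1.592695) = 0.058122
  x_3 = 1.592695 - 0.058122×(1.592695 - 2.200000)/(0.058122 - 0.988457)
       = 1.554754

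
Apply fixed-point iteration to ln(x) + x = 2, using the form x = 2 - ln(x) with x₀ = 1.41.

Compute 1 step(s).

Equation: ln(x) + x = 2
Fixed-point form: x = 2 - ln(x)
x₀ = 1.41

x_1 = g(1.410000) = 1.656410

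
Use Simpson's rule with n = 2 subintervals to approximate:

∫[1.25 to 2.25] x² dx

f(x) = x²
a = 1.25, b = 2.25, n = 2
h = (b - a)/n = 0.500000

Simpson's rule: (h/3)[f(x₀) + 4f(x₁) + 2f(x₂) + ... + f(xₙ)]

x_0 = 1.2500, f(x_0) = 1.562500, coefficient = 1
x_1 = 1.7500, f(x_1) = 3.062500, coefficient = 4
x_2 = 2.2500, f(x_2) = 5.062500, coefficient = 1

I ≈ (0.500000/3) × 18.875000 = 3.145833
Exact value: 3.145833
Error: 0.000000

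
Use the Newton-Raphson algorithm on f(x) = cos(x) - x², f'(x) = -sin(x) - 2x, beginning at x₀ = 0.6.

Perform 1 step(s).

f(x) = cos(x) - x²
f'(x) = -sin(x) - 2x
x₀ = 0.6

Newton-Raphson formula: x_{n+1} = x_n - f(x_n)/f'(x_n)

Iteration 1:
  f(0.600000) = 0.465336
  f'(0.600000) = -1.764642
  x_1 = 0.600000 - 0.465336/(-1.764642) = 0.863700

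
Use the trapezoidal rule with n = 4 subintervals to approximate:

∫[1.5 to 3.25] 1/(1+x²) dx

f(x) = 1/(1+x²)
a = 1.5, b = 3.25, n = 4
h = (b - a)/n = 0.437500

Trapezoidal rule: (h/2)[f(x₀) + 2f(x₁) + 2f(x₂) + ... + f(xₙ)]

x_0 = 1.5000, f(x_0) = 0.307692, coefficient = 1
x_1 = 1.9375, f(x_1) = 0.210353, coefficient = 2
x_2 = 2.3750, f(x_2) = 0.150588, coefficient = 2
x_3 = 2.8125, f(x_3) = 0.112231, coefficient = 2
x_4 = 3.2500, f(x_4) = 0.086486, coefficient = 1

I ≈ (0.437500/2) × 1.340525 = 0.293240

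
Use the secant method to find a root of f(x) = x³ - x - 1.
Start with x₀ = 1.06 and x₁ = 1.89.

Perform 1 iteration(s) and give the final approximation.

f(x) = x³ - x - 1
x₀ = 1.06, x₁ = 1.89

Secant formula: x_{n+1} = x_n - f(x_n)(x_n - x_{n-1})/(f(x_n) - f(x_{n-1}))

Iteration 1:
  f(1.060000) = -0.868984
  f(1.890000) = 3.861269
  x_2 = 1.890000 - 3.861269×(1.890000 - 1.060000)/(3.861269 - (-0.868984))
       = 1.212477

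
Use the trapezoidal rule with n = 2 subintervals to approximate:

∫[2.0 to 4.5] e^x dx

f(x) = e^x
a = 2.0, b = 4.5, n = 2
h = (b - a)/n = 1.250000

Trapezoidal rule: (h/2)[f(x₀) + 2f(x₁) + 2f(x₂) + ... + f(xₙ)]

x_0 = 2.0000, f(x_0) = 7.389056, coefficient = 1
x_1 = 3.2500, f(x_1) = 25.790340, coefficient = 2
x_2 = 4.5000, f(x_2) = 90.017131, coefficient = 1

I ≈ (1.250000/2) × 148.986867 = 93.116792
Exact value: 82.628075
Error: 10.488717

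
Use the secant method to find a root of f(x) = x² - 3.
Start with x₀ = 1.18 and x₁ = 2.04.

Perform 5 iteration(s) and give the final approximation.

f(x) = x² - 3
x₀ = 1.18, x₁ = 2.04

Secant formula: x_{n+1} = x_n - f(x_n)(x_n - x_{n-1})/(f(x_n) - f(x_{n-1}))

Iteration 1:
  f(1.180000) = -1.607600
  f(2.040000) = 1.161600
  x_2 = 2.040000 - 1.161600×(2.040000 - 1.180000)/(1.161600 - (-1.607600))
       = 1.679255
Iteration 2:
  f(2.040000) = 1.161600
  f(1.679255) = -0.180104
  x_3 = 1.679255 - (-0.180104)×(1.679255 - 2.040000)/(-0.180104 - 1.161600)
       = 1.727679
Iteration 3:
  f(1.679255) = -0.180104
  f(1.727679) = -0.015124
  x_4 = 1.727679 - (-0.015124)×(1.727679 - 1.679255)/(-0.015124 - (-0.180104))
       = 1.732119
Iteration 4:
  f(1.727679) = -0.015124
  f(1.732119) = 0.000235
  x_5 = 1.732119 - 0.000235×(1.732119 - 1.727679)/(0.000235 - (-0.015124))
       = 1.732051
Iteration 5:
  f(1.732119) = 0.000235
  f(1.732051) = 0.000000
  x_6 = 1.732051 - 0.000000×(1.732051 - 1.732119)/(0.000000 - 0.000235)
       = 1.732051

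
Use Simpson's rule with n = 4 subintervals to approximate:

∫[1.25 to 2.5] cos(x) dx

f(x) = cos(x)
a = 1.25, b = 2.5, n = 4
h = (b - a)/n = 0.312500

Simpson's rule: (h/3)[f(x₀) + 4f(x₁) + 2f(x₂) + ... + f(xₙ)]

x_0 = 1.2500, f(x_0) = 0.315322, coefficient = 1
x_1 = 1.5625, f(x_1) = 0.008296, coefficient = 4
x_2 = 1.8750, f(x_2) = -0.299534, coefficient = 2
x_3 = 2.1875, f(x_3) = -0.578349, coefficient = 4
x_4 = 2.5000, f(x_4) = -0.801144, coefficient = 1

I ≈ (0.312500/3) × -3.365100 = -0.350531
Exact value: -0.350512
Error: 0.000019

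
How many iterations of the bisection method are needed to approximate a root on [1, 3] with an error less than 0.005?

We need (b-a)/2^n ≤ 0.005
(3 - 1)/2^n ≤ 0.005
2/2^n ≤ 0.005
2^n ≥ 400
n ≥ log₂(400) = 8.64
n ≥ 9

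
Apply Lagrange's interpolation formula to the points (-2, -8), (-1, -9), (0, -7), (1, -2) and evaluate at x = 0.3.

Lagrange interpolation formula:
P(x) = Σ yᵢ × Lᵢ(x)
where Lᵢ(x) = Π_{j≠i} (x - xⱼ)/(xᵢ - xⱼ)

L_0(0.3) = (0.3 - (-1))/(-2 - (-1)) × (0.3 - 0)/(-2 - 0) × (0.3 - 1)/(-2 - 1) = 0.045500
L_1(0.3) = (0.3 - (-2))/(-1 - (-2)) × (0.3 - 0)/(-1 - 0) × (0.3 - 1)/(-1 - 1) = -0.241500
L_2(0.3) = (0.3 - (-2))/(0 - (-2)) × (0.3 - (-1))/(0 - (-1)) × (0.3 - 1)/(0 - 1) = 1.046500
L_3(0.3) = (0.3 - (-2))/(1 - (-2)) × (0.3 - (-1))/(1 - (-1)) × (0.3 - 0)/(1 - 0) = 0.149500

P(0.3) = (-8)×L_0(0.3) + (-9)×L_1(0.3) + (-7)×L_2(0.3) + (-2)×L_3(0.3)
P(0.3) = -5.815000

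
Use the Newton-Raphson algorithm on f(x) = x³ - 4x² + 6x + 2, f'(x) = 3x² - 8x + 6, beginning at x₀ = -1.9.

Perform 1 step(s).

f(x) = x³ - 4x² + 6x + 2
f'(x) = 3x² - 8x + 6
x₀ = -1.9

Newton-Raphson formula: x_{n+1} = x_n - f(x_n)/f'(x_n)

Iteration 1:
  f(-1.900000) = -30.699000
  f'(-1.900000) = 32.030000
  x_1 = -1.900000 - (-30.699000)/32.030000 = -0.941555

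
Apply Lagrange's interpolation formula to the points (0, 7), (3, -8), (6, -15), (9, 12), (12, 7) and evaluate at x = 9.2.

Lagrange interpolation formula:
P(x) = Σ yᵢ × Lᵢ(x)
where Lᵢ(x) = Π_{j≠i} (x - xⱼ)/(xᵢ - xⱼ)

L_0(9.2) = (9.2 - 3)/(0 - 3) × (9.2 - 6)/(0 - 6) × (9.2 - 9)/(0 - 9) × (9.2 - 12)/(0 - 12) = -0.005715
L_1(9.2) = (9.2 - 0)/(3 - 0) × (9.2 - 6)/(3 - 6) × (9.2 - 9)/(3 - 9) × (9.2 - 12)/(3 - 12) = 0.033923
L_2(9.2) = (9.2 - 0)/(6 - 0) × (9.2 - 3)/(6 - 3) × (9.2 - 9)/(6 - 9) × (9.2 - 12)/(6 - 12) = -0.098588
L_3(9.2) = (9.2 - 0)/(9 - 0) × (9.2 - 3)/(9 - 3) × (9.2 - 6)/(9 - 6) × (9.2 - 12)/(9 - 12) = 1.051602
L_4(9.2) = (9.2 - 0)/(12 - 0) × (9.2 - 3)/(12 - 3) × (9.2 - 6)/(12 - 6) × (9.2 - 9)/(12 - 9) = 0.018779

P(9.2) = 7×L_0(9.2) + (-8)×L_1(9.2) + (-15)×L_2(9.2) + 12×L_3(9.2) + 7×L_4(9.2)
P(9.2) = 13.918097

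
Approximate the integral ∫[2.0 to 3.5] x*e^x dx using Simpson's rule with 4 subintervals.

f(x) = x*e^x
a = 2.0, b = 3.5, n = 4
h = (b - a)/n = 0.375000

Simpson's rule: (h/3)[f(x₀) + 4f(x₁) + 2f(x₂) + ... + f(xₙ)]

x_0 = 2.0000, f(x_0) = 14.778112, coefficient = 1
x_1 = 2.3750, f(x_1) = 25.533656, coefficient = 4
x_2 = 2.7500, f(x_2) = 43.017238, coefficient = 2
x_3 = 3.1250, f(x_3) = 71.124672, coefficient = 4
x_4 = 3.5000, f(x_4) = 115.904082, coefficient = 1

I ≈ (0.375000/3) × 603.349983 = 75.418748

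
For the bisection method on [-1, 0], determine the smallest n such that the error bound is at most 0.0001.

We need (b-a)/2^n ≤ 0.0001
(0 - (-1))/2^n ≤ 0.0001
1/2^n ≤ 0.0001
2^n ≥ 10000
n ≥ log₂(10000) = 13.29
n ≥ 14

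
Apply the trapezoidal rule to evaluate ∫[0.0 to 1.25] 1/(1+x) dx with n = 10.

f(x) = 1/(1+x)
a = 0.0, b = 1.25, n = 10
h = (b - a)/n = 0.125000

Trapezoidal rule: (h/2)[f(x₀) + 2f(x₁) + 2f(x₂) + ... + f(xₙ)]

x_0 = 0.0000, f(x_0) = 1.000000, coefficient = 1
x_1 = 0.1250, f(x_1) = 0.888889, coefficient = 2
x_2 = 0.2500, f(x_2) = 0.800000, coefficient = 2
x_3 = 0.3750, f(x_3) = 0.727273, coefficient = 2
x_4 = 0.5000, f(x_4) = 0.666667, coefficient = 2
x_5 = 0.6250, f(x_5) = 0.615385, coefficient = 2
x_6 = 0.7500, f(x_6) = 0.571429, coefficient = 2
x_7 = 0.8750, f(x_7) = 0.533333, coefficient = 2
x_8 = 1.0000, f(x_8) = 0.500000, coefficient = 2
x_9 = 1.1250, f(x_9) = 0.470588, coefficient = 2
x_10 = 1.2500, f(x_10) = 0.444444, coefficient = 1

I ≈ (0.125000/2) × 12.991571 = 0.811973
Exact value: 0.810930
Error: 0.001043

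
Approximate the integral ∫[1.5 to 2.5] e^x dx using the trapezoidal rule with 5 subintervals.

f(x) = e^x
a = 1.5, b = 2.5, n = 5
h = (b - a)/n = 0.200000

Trapezoidal rule: (h/2)[f(x₀) + 2f(x₁) + 2f(x₂) + ... + f(xₙ)]

x_0 = 1.5000, f(x_0) = 4.481689, coefficient = 1
x_1 = 1.7000, f(x_1) = 5.473947, coefficient = 2
x_2 = 1.9000, f(x_2) = 6.685894, coefficient = 2
x_3 = 2.1000, f(x_3) = 8.166170, coefficient = 2
x_4 = 2.3000, f(x_4) = 9.974182, coefficient = 2
x_5 = 2.5000, f(x_5) = 12.182494, coefficient = 1

I ≈ (0.200000/2) × 77.264571 = 7.726457
Exact value: 7.700805
Error: 0.025652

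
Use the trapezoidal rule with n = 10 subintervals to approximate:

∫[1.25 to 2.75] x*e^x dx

f(x) = x*e^x
a = 1.25, b = 2.75, n = 10
h = (b - a)/n = 0.150000

Trapezoidal rule: (h/2)[f(x₀) + 2f(x₁) + 2f(x₂) + ... + f(xₙ)]

x_0 = 1.2500, f(x_0) = 4.362929, coefficient = 1
x_1 = 1.4000, f(x_1) = 5.677280, coefficient = 2
x_2 = 1.5500, f(x_2) = 7.302779, coefficient = 2
x_3 = 1.7000, f(x_3) = 9.305711, coefficient = 2
x_4 = 1.8500, f(x_4) = 11.765666, coefficient = 2
x_5 = 2.0000, f(x_5) = 14.778112, coefficient = 2
x_6 = 2.1500, f(x_6) = 18.457446, coefficient = 2
x_7 = 2.3000, f(x_7) = 22.940620, coefficient = 2
x_8 = 2.4500, f(x_8) = 28.391449, coefficient = 2
x_9 = 2.6000, f(x_9) = 35.005719, coefficient = 2
x_10 = 2.7500, f(x_10) = 43.017238, coefficient = 1

I ≈ (0.150000/2) × 354.629729 = 26.597230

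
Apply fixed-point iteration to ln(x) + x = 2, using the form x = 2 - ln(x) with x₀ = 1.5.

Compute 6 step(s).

Equation: ln(x) + x = 2
Fixed-point form: x = 2 - ln(x)
x₀ = 1.5

x_1 = g(1.500000) = 1.594535
x_2 = g(1.594535) = 1.533418
x_3 = g(1.533418) = 1.572501
x_4 = g(1.572501) = 1.547333
x_5 = g(1.547333) = 1.563467
x_6 = g(1.563467) = 1.553094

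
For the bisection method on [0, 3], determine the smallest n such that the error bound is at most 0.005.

We need (b-a)/2^n ≤ 0.005
(3 - 0)/2^n ≤ 0.005
3/2^n ≤ 0.005
2^n ≥ 600
n ≥ log₂(600) = 9.23
n ≥ 10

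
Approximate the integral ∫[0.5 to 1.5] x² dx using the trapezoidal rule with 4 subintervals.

f(x) = x²
a = 0.5, b = 1.5, n = 4
h = (b - a)/n = 0.250000

Trapezoidal rule: (h/2)[f(x₀) + 2f(x₁) + 2f(x₂) + ... + f(xₙ)]

x_0 = 0.5000, f(x_0) = 0.250000, coefficient = 1
x_1 = 0.7500, f(x_1) = 0.562500, coefficient = 2
x_2 = 1.0000, f(x_2) = 1.000000, coefficient = 2
x_3 = 1.2500, f(x_3) = 1.562500, coefficient = 2
x_4 = 1.5000, f(x_4) = 2.250000, coefficient = 1

I ≈ (0.250000/2) × 8.750000 = 1.093750
Exact value: 1.083333
Error: 0.010417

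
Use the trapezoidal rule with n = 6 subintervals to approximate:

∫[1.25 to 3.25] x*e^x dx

f(x) = x*e^x
a = 1.25, b = 3.25, n = 6
h = (b - a)/n = 0.333333

Trapezoidal rule: (h/2)[f(x₀) + 2f(x₁) + 2f(x₂) + ... + f(xₙ)]

x_0 = 1.2500, f(x_0) = 4.362929, coefficient = 1
x_1 = 1.5833, f(x_1) = 7.712679, coefficient = 2
x_2 = 1.9167, f(x_2) = 13.029998, coefficient = 2
x_3 = 2.2500, f(x_3) = 21.347406, coefficient = 2
x_4 = 2.5833, f(x_4) = 34.206439, coefficient = 2
x_5 = 2.9167, f(x_5) = 53.898793, coefficient = 2
x_6 = 3.2500, f(x_6) = 83.818605, coefficient = 1

I ≈ (0.333333/2) × 348.572162 = 58.095360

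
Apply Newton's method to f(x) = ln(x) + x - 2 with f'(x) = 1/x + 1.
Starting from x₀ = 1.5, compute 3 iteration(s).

f(x) = ln(x) + x - 2
f'(x) = 1/x + 1
x₀ = 1.5

Newton-Raphson formula: x_{n+1} = x_n - f(x_n)/f'(x_n)

Iteration 1:
  f(1.500000) = -0.094535
  f'(1.500000) = 1.666667
  x_1 = 1.500000 - (-0.094535)/1.666667 = 1.556721
Iteration 2:
  f(1.556721) = -0.000697
  f'(1.556721) = 1.642376
  x_2 = 1.556721 - (-0.000697)/1.642376 = 1.557146
Iteration 3:
  f(1.557146) = 0.000000
  f'(1.557146) = 1.642201
  x_3 = 1.557146 - 0.000000/1.642201 = 1.557146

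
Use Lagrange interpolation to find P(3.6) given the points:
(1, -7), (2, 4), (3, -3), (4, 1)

Lagrange interpolation formula:
P(x) = Σ yᵢ × Lᵢ(x)
where Lᵢ(x) = Π_{j≠i} (x - xⱼ)/(xᵢ - xⱼ)

L_0(3.6) = (3.6 - 2)/(1 - 2) × (3.6 - 3)/(1 - 3) × (3.6 - 4)/(1 - 4) = 0.064000
L_1(3.6) = (3.6 - 1)/(2 - 1) × (3.6 - 3)/(2 - 3) × (3.6 - 4)/(2 - 4) = -0.312000
L_2(3.6) = (3.6 - 1)/(3 - 1) × (3.6 - 2)/(3 - 2) × (3.6 - 4)/(3 - 4) = 0.832000
L_3(3.6) = (3.6 - 1)/(4 - 1) × (3.6 - 2)/(4 - 2) × (3.6 - 3)/(4 - 3) = 0.416000

P(3.6) = (-7)×L_0(3.6) + 4×L_1(3.6) + (-3)×L_2(3.6) + 1×L_3(3.6)
P(3.6) = -3.776000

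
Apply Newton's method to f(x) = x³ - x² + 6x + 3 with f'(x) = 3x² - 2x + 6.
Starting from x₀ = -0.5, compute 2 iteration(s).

f(x) = x³ - x² + 6x + 3
f'(x) = 3x² - 2x + 6
x₀ = -0.5

Newton-Raphson formula: x_{n+1} = x_n - f(x_n)/f'(x_n)

Iteration 1:
  f(-0.500000) = -0.375000
  f'(-0.500000) = 7.750000
  x_1 = -0.500000 - (-0.375000)/7.750000 = -0.451613
Iteration 2:
  f(-0.451613) = -0.005740
  f'(-0.451613) = 7.515088
  x_2 = -0.451613 - (-0.005740)/7.515088 = -0.450849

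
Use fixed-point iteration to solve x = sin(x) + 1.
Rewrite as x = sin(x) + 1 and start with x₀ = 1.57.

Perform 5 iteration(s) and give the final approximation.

Equation: x = sin(x) + 1
Fixed-point form: x = sin(x) + 1
x₀ = 1.57

x_1 = g(1.570000) = 2.000000
x_2 = g(2.000000) = 1.909298
x_3 = g(1.909298) = 1.943253
x_4 = g(1.943253) = 1.931436
x_5 = g(1.931436) = 1.935671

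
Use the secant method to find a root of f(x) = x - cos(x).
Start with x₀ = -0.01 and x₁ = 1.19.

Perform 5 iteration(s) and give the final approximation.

f(x) = x - cos(x)
x₀ = -0.01, x₁ = 1.19

Secant formula: x_{n+1} = x_n - f(x_n)(x_n - x_{n-1})/(f(x_n) - f(x_{n-1}))

Iteration 1:
  f(-0.010000) = -1.009950
  f(1.190000) = 0.818340
  x_2 = 1.190000 - 0.818340×(1.190000 - (-0.010000))/(0.818340 - (-1.009950))
       = 0.652882
Iteration 2:
  f(1.190000) = 0.818340
  f(0.652882) = -0.141455
  x_3 = 0.652882 - (-0.141455)×(0.652882 - 1.190000)/(-0.141455 - 0.818340)
       = 0.732042
Iteration 3:
  f(0.652882) = -0.141455
  f(0.732042) = -0.011769
  x_4 = 0.732042 - (-0.011769)×(0.732042 - 0.652882)/(-0.011769 - (-0.141455))
       = 0.739226
Iteration 4:
  f(0.732042) = -0.011769
  f(0.739226) = 0.000236
  x_5 = 0.739226 - 0.000236×(0.739226 - 0.732042)/(0.000236 - (-0.011769))
       = 0.739085
Iteration 5:
  f(0.739226) = 0.000236
  f(0.739085) = 0.000000
  x_6 = 0.739085 - 0.000000×(0.739085 - 0.739226)/(0.000000 - 0.000236)
       = 0.739085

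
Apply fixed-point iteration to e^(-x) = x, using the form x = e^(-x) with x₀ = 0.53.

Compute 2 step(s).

Equation: e^(-x) = x
Fixed-point form: x = e^(-x)
x₀ = 0.53

x_1 = g(0.530000) = 0.588605
x_2 = g(0.588605) = 0.555101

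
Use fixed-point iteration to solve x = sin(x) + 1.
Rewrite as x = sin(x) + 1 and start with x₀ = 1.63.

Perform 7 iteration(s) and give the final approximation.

Equation: x = sin(x) + 1
Fixed-point form: x = sin(x) + 1
x₀ = 1.63

x_1 = g(1.630000) = 1.998248
x_2 = g(1.998248) = 1.910025
x_3 = g(1.910025) = 1.943012
x_4 = g(1.943012) = 1.931524
x_5 = g(1.931524) = 1.935640
x_6 = g(1.935640) = 1.934179
x_7 = g(1.934179) = 1.934700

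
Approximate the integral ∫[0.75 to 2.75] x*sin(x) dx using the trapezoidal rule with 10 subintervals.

f(x) = x*sin(x)
a = 0.75, b = 2.75, n = 10
h = (b - a)/n = 0.200000

Trapezoidal rule: (h/2)[f(x₀) + 2f(x₁) + 2f(x₂) + ... + f(xₙ)]

x_0 = 0.7500, f(x_0) = 0.511229, coefficient = 1
x_1 = 0.9500, f(x_1) = 0.772745, coefficient = 2
x_2 = 1.1500, f(x_2) = 1.049679, coefficient = 2
x_3 = 1.3500, f(x_3) = 1.317227, coefficient = 2
x_4 = 1.5500, f(x_4) = 1.549665, coefficient = 2
x_5 = 1.7500, f(x_5) = 1.721975, coefficient = 2
x_6 = 1.9500, f(x_6) = 1.811471, coefficient = 2
x_7 = 2.1500, f(x_7) = 1.799332, coefficient = 2
x_8 = 2.3500, f(x_8) = 1.671962, coefficient = 2
x_9 = 2.5500, f(x_9) = 1.422093, coefficient = 2
x_10 = 2.7500, f(x_10) = 1.049568, coefficient = 1

I ≈ (0.200000/2) × 27.793096 = 2.779310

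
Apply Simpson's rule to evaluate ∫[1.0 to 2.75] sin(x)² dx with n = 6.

f(x) = sin(x)²
a = 1.0, b = 2.75, n = 6
h = (b - a)/n = 0.291667

Simpson's rule: (h/3)[f(x₀) + 4f(x₁) + 2f(x₂) + ... + f(xₙ)]

x_0 = 1.0000, f(x_0) = 0.708073, coefficient = 1
x_1 = 1.2917, f(x_1) = 0.924089, coefficient = 4
x_2 = 1.5833, f(x_2) = 0.999843, coefficient = 2
x_3 = 1.8750, f(x_3) = 0.910280, coefficient = 4
x_4 = 2.1667, f(x_4) = 0.685022, coefficient = 2
x_5 = 2.4583, f(x_5) = 0.398570, coefficient = 4
x_6 = 2.7500, f(x_6) = 0.145665, coefficient = 1

I ≈ (0.291667/3) × 13.155223 = 1.278980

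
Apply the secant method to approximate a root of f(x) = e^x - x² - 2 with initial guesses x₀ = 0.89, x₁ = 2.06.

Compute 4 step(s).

f(x) = e^x - x² - 2
x₀ = 0.89, x₁ = 2.06

Secant formula: x_{n+1} = x_n - f(x_n)(x_n - x_{n-1})/(f(x_n) - f(x_{n-1}))

Iteration 1:
  f(0.890000) = -0.356970
  f(2.060000) = 1.602370
  x_2 = 2.060000 - 1.602370×(2.060000 - 0.890000)/(1.602370 - (-0.356970))
       = 1.103161
Iteration 2:
  f(2.060000) = 1.602370
  f(1.103161) = -0.203287
  x_3 = 1.103161 - (-0.203287)×(1.103161 - 2.060000)/(-0.203287 - 1.602370)
       = 1.210885
Iteration 3:
  f(1.103161) = -0.203287
  f(1.210885) = -0.109788
  x_4 = 1.210885 - (-0.109788)×(1.210885 - 1.103161)/(-0.109788 - (-0.203287))
       = 1.337378
Iteration 4:
  f(1.210885) = -0.109788
  f(1.337378) = 0.020463
  x_5 = 1.337378 - 0.020463×(1.337378 - 1.210885)/(0.020463 - (-0.109788))
       = 1.317505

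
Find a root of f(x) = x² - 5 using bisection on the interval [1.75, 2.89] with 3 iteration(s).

f(x) = x² - 5
Initial interval: [1.75, 2.89]

Iteration 1:
  c_1 = (1.750000 + 2.890000)/2 = 2.320000
  f(c_1) = f(2.320000) = 0.382400
  f(a) × f(c) < 0, new interval: [1.750000, 2.320000]
Iteration 2:
  c_2 = (1.750000 + 2.320000)/2 = 2.035000
  f(c_2) = f(2.035000) = -0.858775
  f(a) × f(c) ≥ 0, new interval: [2.035000, 2.320000]
Iteration 3:
  c_3 = (2.035000 + 2.320000)/2 = 2.177500
  f(c_3) = f(2.177500) = -0.258494
  f(a) × f(c) ≥ 0, new interval: [2.177500, 2.320000]

After 3 iteration(s), the approximation is c_3 = 2.177500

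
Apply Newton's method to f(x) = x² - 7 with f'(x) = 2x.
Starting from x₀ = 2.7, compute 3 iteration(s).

f(x) = x² - 7
f'(x) = 2x
x₀ = 2.7

Newton-Raphson formula: x_{n+1} = x_n - f(x_n)/f'(x_n)

Iteration 1:
  f(2.700000) = 0.290000
  f'(2.700000) = 5.400000
  x_1 = 2.700000 - 0.290000/5.400000 = 2.646296
Iteration 2:
  f(2.646296) = 0.002884
  f'(2.646296) = 5.292593
  x_2 = 2.646296 - 0.002884/5.292593 = 2.645751
Iteration 3:
  f(2.645751) = 0.000000
  f'(2.645751) = 5.291503
  x_3 = 2.645751 - 0.000000/5.291503 = 2.645751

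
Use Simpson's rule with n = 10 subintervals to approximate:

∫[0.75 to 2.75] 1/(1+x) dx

f(x) = 1/(1+x)
a = 0.75, b = 2.75, n = 10
h = (b - a)/n = 0.200000

Simpson's rule: (h/3)[f(x₀) + 4f(x₁) + 2f(x₂) + ... + f(xₙ)]

x_0 = 0.7500, f(x_0) = 0.571429, coefficient = 1
x_1 = 0.9500, f(x_1) = 0.512821, coefficient = 4
x_2 = 1.1500, f(x_2) = 0.465116, coefficient = 2
x_3 = 1.3500, f(x_3) = 0.425532, coefficient = 4
x_4 = 1.5500, f(x_4) = 0.392157, coefficient = 2
x_5 = 1.7500, f(x_5) = 0.363636, coefficient = 4
x_6 = 1.9500, f(x_6) = 0.338983, coefficient = 2
x_7 = 2.1500, f(x_7) = 0.317460, coefficient = 4
x_8 = 2.3500, f(x_8) = 0.298507, coefficient = 2
x_9 = 2.5500, f(x_9) = 0.281690, coefficient = 4
x_10 = 2.7500, f(x_10) = 0.266667, coefficient = 1

I ≈ (0.200000/3) × 11.432180 = 0.762145
Exact value: 0.762140
Error: 0.000005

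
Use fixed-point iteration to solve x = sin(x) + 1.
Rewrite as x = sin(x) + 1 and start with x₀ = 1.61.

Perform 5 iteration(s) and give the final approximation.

Equation: x = sin(x) + 1
Fixed-point form: x = sin(x) + 1
x₀ = 1.61

x_1 = g(1.610000) = 1.999232
x_2 = g(1.999232) = 1.909617
x_3 = g(1.909617) = 1.943147
x_4 = g(1.943147) = 1.931475
x_5 = g(1.931475) = 1.935658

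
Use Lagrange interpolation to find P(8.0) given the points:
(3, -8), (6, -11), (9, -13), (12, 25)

Lagrange interpolation formula:
P(x) = Σ yᵢ × Lᵢ(x)
where Lᵢ(x) = Π_{j≠i} (x - xⱼ)/(xᵢ - xⱼ)

L_0(8.0) = (8.0 - 6)/(3 - 6) × (8.0 - 9)/(3 - 9) × (8.0 - 12)/(3 - 12) = -0.049383
L_1(8.0) = (8.0 - 3)/(6 - 3) × (8.0 - 9)/(6 - 9) × (8.0 - 12)/(6 - 12) = 0.370370
L_2(8.0) = (8.0 - 3)/(9 - 3) × (8.0 - 6)/(9 - 6) × (8.0 - 12)/(9 - 12) = 0.740741
L_3(8.0) = (8.0 - 3)/(12 - 3) × (8.0 - 6)/(12 - 6) × (8.0 - 9)/(12 - 9) = -0.061728

P(8.0) = (-8)×L_0(8.0) + (-11)×L_1(8.0) + (-13)×L_2(8.0) + 25×L_3(8.0)
P(8.0) = -14.851852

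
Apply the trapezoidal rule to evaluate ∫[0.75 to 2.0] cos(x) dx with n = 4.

f(x) = cos(x)
a = 0.75, b = 2.0, n = 4
h = (b - a)/n = 0.312500

Trapezoidal rule: (h/2)[f(x₀) + 2f(x₁) + 2f(x₂) + ... + f(xₙ)]

x_0 = 0.7500, f(x_0) = 0.731689, coefficient = 1
x_1 = 1.0625, f(x_1) = 0.486690, coefficient = 2
x_2 = 1.3750, f(x_2) = 0.194548, coefficient = 2
x_3 = 1.6875, f(x_3) = -0.116439, coefficient = 2
x_4 = 2.0000, f(x_4) = -0.416147, coefficient = 1

I ≈ (0.312500/2) × 1.445139 = 0.225803
Exact value: 0.227659
Error: 0.001856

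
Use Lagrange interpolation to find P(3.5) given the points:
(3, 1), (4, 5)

Lagrange interpolation formula:
P(x) = Σ yᵢ × Lᵢ(x)
where Lᵢ(x) = Π_{j≠i} (x - xⱼ)/(xᵢ - xⱼ)

L_0(3.5) = (3.5 - 4)/(3 - 4) = 0.500000
L_1(3.5) = (3.5 - 3)/(4 - 3) = 0.500000

P(3.5) = 1×L_0(3.5) + 5×L_1(3.5)
P(3.5) = 3.000000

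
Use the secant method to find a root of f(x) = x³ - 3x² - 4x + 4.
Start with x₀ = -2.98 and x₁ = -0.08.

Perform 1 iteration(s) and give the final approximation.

f(x) = x³ - 3x² - 4x + 4
x₀ = -2.98, x₁ = -0.08

Secant formula: x_{n+1} = x_n - f(x_n)(x_n - x_{n-1})/(f(x_n) - f(x_{n-1}))

Iteration 1:
  f(-2.980000) = -37.184792
  f(-0.080000) = 4.300288
  x_2 = -0.080000 - 4.300288×(-0.080000 - (-2.980000))/(4.300288 - (-37.184792))
       = -0.380610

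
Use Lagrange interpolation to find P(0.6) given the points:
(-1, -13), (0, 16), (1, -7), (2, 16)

Lagrange interpolation formula:
P(x) = Σ yᵢ × Lᵢ(x)
where Lᵢ(x) = Π_{j≠i} (x - xⱼ)/(xᵢ - xⱼ)

L_0(0.6) = (0.6 - 0)/(-1 - 0) × (0.6 - 1)/(-1 - 1) × (0.6 - 2)/(-1 - 2) = -0.056000
L_1(0.6) = (0.6 - (-1))/(0 - (-1)) × (0.6 - 1)/(0 - 1) × (0.6 - 2)/(0 - 2) = 0.448000
L_2(0.6) = (0.6 - (-1))/(1 - (-1)) × (0.6 - 0)/(1 - 0) × (0.6 - 2)/(1 - 2) = 0.672000
L_3(0.6) = (0.6 - (-1))/(2 - (-1)) × (0.6 - 0)/(2 - 0) × (0.6 - 1)/(2 - 1) = -0.064000

P(0.6) = (-13)×L_0(0.6) + 16×L_1(0.6) + (-7)×L_2(0.6) + 16×L_3(0.6)
P(0.6) = 2.168000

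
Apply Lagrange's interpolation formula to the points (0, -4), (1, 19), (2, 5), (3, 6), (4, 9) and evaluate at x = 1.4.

Lagrange interpolation formula:
P(x) = Σ yᵢ × Lᵢ(x)
where Lᵢ(x) = Π_{j≠i} (x - xⱼ)/(xᵢ - xⱼ)

L_0(1.4) = (1.4 - 1)/(0 - 1) × (1.4 - 2)/(0 - 2) × (1.4 - 3)/(0 - 3) × (1.4 - 4)/(0 - 4) = -0.041600
L_1(1.4) = (1.4 - 0)/(1 - 0) × (1.4 - 2)/(1 - 2) × (1.4 - 3)/(1 - 3) × (1.4 - 4)/(1 - 4) = 0.582400
L_2(1.4) = (1.4 - 0)/(2 - 0) × (1.4 - 1)/(2 - 1) × (1.4 - 3)/(2 - 3) × (1.4 - 4)/(2 - 4) = 0.582400
L_3(1.4) = (1.4 - 0)/(3 - 0) × (1.4 - 1)/(3 - 1) × (1.4 - 2)/(3 - 2) × (1.4 - 4)/(3 - 4) = -0.145600
L_4(1.4) = (1.4 - 0)/(4 - 0) × (1.4 - 1)/(4 - 1) × (1.4 - 2)/(4 - 2) × (1.4 - 3)/(4 - 3) = 0.022400

P(1.4) = (-4)×L_0(1.4) + 19×L_1(1.4) + 5×L_2(1.4) + 6×L_3(1.4) + 9×L_4(1.4)
P(1.4) = 13.472000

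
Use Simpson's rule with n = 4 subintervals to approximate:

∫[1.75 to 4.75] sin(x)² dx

f(x) = sin(x)²
a = 1.75, b = 4.75, n = 4
h = (b - a)/n = 0.750000

Simpson's rule: (h/3)[f(x₀) + 4f(x₁) + 2f(x₂) + ... + f(xₙ)]

x_0 = 1.7500, f(x_0) = 0.968228, coefficient = 1
x_1 = 2.5000, f(x_1) = 0.358169, coefficient = 4
x_2 = 3.2500, f(x_2) = 0.011706, coefficient = 2
x_3 = 4.0000, f(x_3) = 0.572750, coefficient = 4
x_4 = 4.7500, f(x_4) = 0.998586, coefficient = 1

I ≈ (0.750000/3) × 5.713902 = 1.428476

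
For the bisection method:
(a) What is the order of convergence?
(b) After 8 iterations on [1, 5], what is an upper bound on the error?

(a) Bisection has linear (order 1) convergence; the error is halved each step.

(b) Error bound = (b-a)/2^n = (5 - 1)/2^{8}
    = 4/2^{8}

(a) 1 (linear); (b) error ≤ 1.56e-02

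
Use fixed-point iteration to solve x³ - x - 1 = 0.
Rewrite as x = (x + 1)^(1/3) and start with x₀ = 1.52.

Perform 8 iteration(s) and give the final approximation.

Equation: x³ - x - 1 = 0
Fixed-point form: x = (x + 1)^(1/3)
x₀ = 1.52

x_1 = g(1.520000) = 1.360818
x_2 = g(1.360818) = 1.331540
x_3 = g(1.331540) = 1.326013
x_4 = g(1.326013) = 1.324964
x_5 = g(1.324964) = 1.324765
x_6 = g(1.324765) = 1.324727
x_7 = g(1.324727) = 1.324720
x_8 = g(1.324720) = 1.324718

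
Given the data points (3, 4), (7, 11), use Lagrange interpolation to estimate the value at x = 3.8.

Lagrange interpolation formula:
P(x) = Σ yᵢ × Lᵢ(x)
where Lᵢ(x) = Π_{j≠i} (x - xⱼ)/(xᵢ - xⱼ)

L_0(3.8) = (3.8 - 7)/(3 - 7) = 0.800000
L_1(3.8) = (3.8 - 3)/(7 - 3) = 0.200000

P(3.8) = 4×L_0(3.8) + 11×L_1(3.8)
P(3.8) = 5.400000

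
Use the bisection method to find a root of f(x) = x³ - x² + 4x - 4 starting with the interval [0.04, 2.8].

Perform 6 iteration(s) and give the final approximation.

f(x) = x³ - x² + 4x - 4
Initial interval: [0.04, 2.8]

Iteration 1:
  c_1 = (0.040000 + 2.800000)/2 = 1.420000
  f(c_1) = f(1.420000) = 2.526888
  f(a) × f(c) < 0, new interval: [0.040000, 1.420000]
Iteration 2:
  c_2 = (0.040000 + 1.420000)/2 = 0.730000
  f(c_2) = f(0.730000) = -1.223883
  f(a) × f(c) ≥ 0, new interval: [0.730000, 1.420000]
Iteration 3:
  c_3 = (0.730000 + 1.420000)/2 = 1.075000
  f(c_3) = f(1.075000) = 0.386672
  f(a) × f(c) < 0, new interval: [0.730000, 1.075000]
Iteration 4:
  c_4 = (0.730000 + 1.075000)/2 = 0.902500
  f(c_4) = f(0.902500) = -0.469414
  f(a) × f(c) ≥ 0, new interval: [0.902500, 1.075000]
Iteration 5:
  c_5 = (0.902500 + 1.075000)/2 = 0.988750
  f(c_5) = f(0.988750) = -0.055998
  f(a) × f(c) ≥ 0, new interval: [0.988750, 1.075000]
Iteration 6:
  c_6 = (0.988750 + 1.075000)/2 = 1.031875
  f(c_6) = f(1.031875) = 0.161439
  f(a) × f(c) < 0, new interval: [0.988750, 1.031875]

After 6 iteration(s), the approximation is c_6 = 1.031875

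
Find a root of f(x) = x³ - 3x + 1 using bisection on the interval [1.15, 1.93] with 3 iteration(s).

f(x) = x³ - 3x + 1
Initial interval: [1.15, 1.93]

Iteration 1:
  c_1 = (1.150000 + 1.930000)/2 = 1.540000
  f(c_1) = f(1.540000) = 0.032264
  f(a) × f(c) < 0, new interval: [1.150000, 1.540000]
Iteration 2:
  c_2 = (1.150000 + 1.540000)/2 = 1.345000
  f(c_2) = f(1.345000) = -0.601861
  f(a) × f(c) ≥ 0, new interval: [1.345000, 1.540000]
Iteration 3:
  c_3 = (1.345000 + 1.540000)/2 = 1.442500
  f(c_3) = f(1.442500) = -0.325937
  f(a) × f(c) ≥ 0, new interval: [1.442500, 1.540000]

After 3 iteration(s), the approximation is c_3 = 1.442500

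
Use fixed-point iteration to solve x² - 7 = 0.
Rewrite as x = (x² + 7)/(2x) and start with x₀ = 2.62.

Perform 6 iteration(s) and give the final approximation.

Equation: x² - 7 = 0
Fixed-point form: x = (x² + 7)/(2x)
x₀ = 2.62

x_1 = g(2.620000) = 2.645878
x_2 = g(2.645878) = 2.645751
x_3 = g(2.645751) = 2.645751
x_4 = g(2.645751) = 2.645751
x_5 = g(2.645751) = 2.645751
x_6 = g(2.645751) = 2.645751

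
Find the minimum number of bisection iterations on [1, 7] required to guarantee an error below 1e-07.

We need (b-a)/2^n ≤ 1e-07
(7 - 1)/2^n ≤ 1e-07
6/2^n ≤ 1e-07
2^n ≥ 60000000
n ≥ log₂(60000000) = 25.84
n ≥ 26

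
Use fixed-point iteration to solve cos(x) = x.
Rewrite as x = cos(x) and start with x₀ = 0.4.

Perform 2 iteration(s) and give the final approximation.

Equation: cos(x) = x
Fixed-point form: x = cos(x)
x₀ = 0.4

x_1 = g(0.400000) = 0.921061
x_2 = g(0.921061) = 0.604976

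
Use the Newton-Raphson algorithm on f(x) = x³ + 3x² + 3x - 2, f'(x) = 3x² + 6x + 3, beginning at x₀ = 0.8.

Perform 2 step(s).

f(x) = x³ + 3x² + 3x - 2
f'(x) = 3x² + 6x + 3
x₀ = 0.8

Newton-Raphson formula: x_{n+1} = x_n - f(x_n)/f'(x_n)

Iteration 1:
  f(0.800000) = 2.832000
  f'(0.800000) = 9.720000
  x_1 = 0.800000 - 2.832000/9.720000 = 0.508642
Iteration 2:
  f(0.508642) = 0.433670
  f'(0.508642) = 6.828002
  x_2 = 0.508642 - 0.433670/6.828002 = 0.445129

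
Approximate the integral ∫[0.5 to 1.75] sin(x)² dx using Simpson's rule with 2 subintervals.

f(x) = sin(x)²
a = 0.5, b = 1.75, n = 2
h = (b - a)/n = 0.625000

Simpson's rule: (h/3)[f(x₀) + 4f(x₁) + 2f(x₂) + ... + f(xₙ)]

x_0 = 0.5000, f(x_0) = 0.229849, coefficient = 1
x_1 = 1.1250, f(x_1) = 0.814087, coefficient = 4
x_2 = 1.7500, f(x_2) = 0.968228, coefficient = 1

I ≈ (0.625000/3) × 4.454424 = 0.928005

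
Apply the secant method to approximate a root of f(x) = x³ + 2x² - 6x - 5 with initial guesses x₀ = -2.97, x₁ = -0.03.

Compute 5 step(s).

f(x) = x³ + 2x² - 6x - 5
x₀ = -2.97, x₁ = -0.03

Secant formula: x_{n+1} = x_n - f(x_n)(x_n - x_{n-1})/(f(x_n) - f(x_{n-1}))

Iteration 1:
  f(-2.970000) = 4.263727
  f(-0.030000) = -4.818227
  x_2 = -0.030000 - (-4.818227)×(-0.030000 - (-2.970000))/(-4.818227 - 4.263727)
       = -1.589751
Iteration 2:
  f(-0.030000) = -4.818227
  f(-1.589751) = 5.575332
  x_3 = -1.589751 - 5.575332×(-1.589751 - (-0.030000))/(5.575332 - (-4.818227))
       = -0.753067
Iteration 3:
  f(-1.589751) = 5.575332
  f(-0.753067) = 0.225547
  x_4 = -0.753067 - 0.225547×(-0.753067 - (-1.589751))/(0.225547 - 5.575332)
       = -0.717792
Iteration 4:
  f(-0.753067) = 0.225547
  f(-0.717792) = -0.032622
  x_5 = -0.717792 - (-0.032622)×(-0.717792 - (-0.753067))/(-0.032622 - 0.225547)
       = -0.722249
Iteration 5:
  f(-0.717792) = -0.032622
  f(-0.722249) = 0.000027
  x_6 = -0.722249 - 0.000027×(-0.722249 - (-0.717792))/(0.000027 - (-0.032622))
       = -0.722246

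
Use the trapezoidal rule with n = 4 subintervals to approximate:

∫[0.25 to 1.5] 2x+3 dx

f(x) = 2x+3
a = 0.25, b = 1.5, n = 4
h = (b - a)/n = 0.312500

Trapezoidal rule: (h/2)[f(x₀) + 2f(x₁) + 2f(x₂) + ... + f(xₙ)]

x_0 = 0.2500, f(x_0) = 3.500000, coefficient = 1
x_1 = 0.5625, f(x_1) = 4.125000, coefficient = 2
x_2 = 0.8750, f(x_2) = 4.750000, coefficient = 2
x_3 = 1.1875, f(x_3) = 5.375000, coefficient = 2
x_4 = 1.5000, f(x_4) = 6.000000, coefficient = 1

I ≈ (0.312500/2) × 38.000000 = 5.937500
Exact value: 5.937500
Error: 0.000000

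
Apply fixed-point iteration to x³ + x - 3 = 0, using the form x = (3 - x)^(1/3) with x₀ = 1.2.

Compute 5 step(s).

Equation: x³ + x - 3 = 0
Fixed-point form: x = (3 - x)^(1/3)
x₀ = 1.2

x_1 = g(1.200000) = 1.216440
x_2 = g(1.216440) = 1.212726
x_3 = g(1.212726) = 1.213567
x_4 = g(1.213567) = 1.213377
x_5 = g(1.213377) = 1.213420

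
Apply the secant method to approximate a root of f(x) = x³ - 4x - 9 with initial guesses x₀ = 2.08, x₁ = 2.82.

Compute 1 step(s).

f(x) = x³ - 4x - 9
x₀ = 2.08, x₁ = 2.82

Secant formula: x_{n+1} = x_n - f(x_n)(x_n - x_{n-1})/(f(x_n) - f(x_{n-1}))

Iteration 1:
  f(2.080000) = -8.321088
  f(2.820000) = 2.145768
  x_2 = 2.820000 - 2.145768×(2.820000 - 2.080000)/(2.145768 - (-8.321088))
       = 2.668296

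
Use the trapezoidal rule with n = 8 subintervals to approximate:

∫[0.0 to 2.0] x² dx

f(x) = x²
a = 0.0, b = 2.0, n = 8
h = (b - a)/n = 0.250000

Trapezoidal rule: (h/2)[f(x₀) + 2f(x₁) + 2f(x₂) + ... + f(xₙ)]

x_0 = 0.0000, f(x_0) = 0.000000, coefficient = 1
x_1 = 0.2500, f(x_1) = 0.062500, coefficient = 2
x_2 = 0.5000, f(x_2) = 0.250000, coefficient = 2
x_3 = 0.7500, f(x_3) = 0.562500, coefficient = 2
x_4 = 1.0000, f(x_4) = 1.000000, coefficient = 2
x_5 = 1.2500, f(x_5) = 1.562500, coefficient = 2
x_6 = 1.5000, f(x_6) = 2.250000, coefficient = 2
x_7 = 1.7500, f(x_7) = 3.062500, coefficient = 2
x_8 = 2.0000, f(x_8) = 4.000000, coefficient = 1

I ≈ (0.250000/2) × 21.500000 = 2.687500
Exact value: 2.666667
Error: 0.020833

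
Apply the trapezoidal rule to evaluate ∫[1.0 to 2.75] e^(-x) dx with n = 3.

f(x) = e^(-x)
a = 1.0, b = 2.75, n = 3
h = (b - a)/n = 0.583333

Trapezoidal rule: (h/2)[f(x₀) + 2f(x₁) + 2f(x₂) + ... + f(xₙ)]

x_0 = 1.0000, f(x_0) = 0.367879, coefficient = 1
x_1 = 1.5833, f(x_1) = 0.205290, coefficient = 2
x_2 = 2.1667, f(x_2) = 0.114559, coefficient = 2
x_3 = 2.7500, f(x_3) = 0.063928, coefficient = 1

I ≈ (0.583333/2) × 1.071504 = 0.312522
Exact value: 0.303952
Error: 0.008571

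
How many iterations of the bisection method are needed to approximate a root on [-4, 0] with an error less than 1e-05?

We need (b-a)/2^n ≤ 1e-05
(0 - (-4))/2^n ≤ 1e-05
4/2^n ≤ 1e-05
2^n ≥ 400000
n ≥ log₂(400000) = 18.61
n ≥ 19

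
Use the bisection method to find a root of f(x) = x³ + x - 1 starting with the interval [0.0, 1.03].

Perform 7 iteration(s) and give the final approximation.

f(x) = x³ + x - 1
Initial interval: [0.0, 1.03]

Iteration 1:
  c_1 = (0.000000 + 1.030000)/2 = 0.515000
  f(c_1) = f(0.515000) = -0.348409
  f(a) × f(c) ≥ 0, new interval: [0.515000, 1.030000]
Iteration 2:
  c_2 = (0.515000 + 1.030000)/2 = 0.772500
  f(c_2) = f(0.772500) = 0.233494
  f(a) × f(c) < 0, new interval: [0.515000, 0.772500]
Iteration 3:
  c_3 = (0.515000 + 0.772500)/2 = 0.643750
  f(c_3) = f(0.643750) = -0.089471
  f(a) × f(c) ≥ 0, new interval: [0.643750, 0.772500]
Iteration 4:
  c_4 = (0.643750 + 0.772500)/2 = 0.708125
  f(c_4) = f(0.708125) = 0.063208
  f(a) × f(c) < 0, new interval: [0.643750, 0.708125]
Iteration 5:
  c_5 = (0.643750 + 0.708125)/2 = 0.675938
  f(c_5) = f(0.675938) = -0.015232
  f(a) × f(c) ≥ 0, new interval: [0.675938, 0.708125]
Iteration 6:
  c_6 = (0.675938 + 0.708125)/2 = 0.692031
  f(c_6) = f(0.692031) = 0.023450
  f(a) × f(c) < 0, new interval: [0.675938, 0.692031]
Iteration 7:
  c_7 = (0.675938 + 0.692031)/2 = 0.683984
  f(c_7) = f(0.683984) = 0.003976
  f(a) × f(c) < 0, new interval: [0.675938, 0.683984]

After 7 iteration(s), the approximation is c_7 = 0.683984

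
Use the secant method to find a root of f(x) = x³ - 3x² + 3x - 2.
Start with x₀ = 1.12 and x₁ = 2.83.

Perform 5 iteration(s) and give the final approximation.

f(x) = x³ - 3x² + 3x - 2
x₀ = 1.12, x₁ = 2.83

Secant formula: x_{n+1} = x_n - f(x_n)(x_n - x_{n-1})/(f(x_n) - f(x_{n-1}))

Iteration 1:
  f(1.120000) = -0.998272
  f(2.830000) = 5.128487
  x_2 = 2.830000 - 5.128487×(2.830000 - 1.120000)/(5.128487 - (-0.998272))
       = 1.398621
Iteration 2:
  f(2.830000) = 5.128487
  f(1.398621) = -0.936660
  x_3 = 1.398621 - (-0.936660)×(1.398621 - 2.830000)/(-0.936660 - 5.128487)
       = 1.619674
Iteration 3:
  f(1.398621) = -0.936660
  f(1.619674) = -0.762048
  x_4 = 1.619674 - (-0.762048)×(1.619674 - 1.398621)/(-0.762048 - (-0.936660))
       = 2.584403
Iteration 4:
  f(1.619674) = -0.762048
  f(2.584403) = 2.977375
  x_5 = 2.584403 - 2.977375×(2.584403 - 1.619674)/(2.977375 - (-0.762048))
       = 1.816273
Iteration 5:
  f(2.584403) = 2.977375
  f(1.816273) = -0.456115
  x_6 = 1.816273 - (-0.456115)×(1.816273 - 2.584403)/(-0.456115 - 2.977375)
       = 1.918314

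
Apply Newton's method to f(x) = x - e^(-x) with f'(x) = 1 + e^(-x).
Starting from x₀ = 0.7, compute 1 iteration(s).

f(x) = x - e^(-x)
f'(x) = 1 + e^(-x)
x₀ = 0.7

Newton-Raphson formula: x_{n+1} = x_n - f(x_n)/f'(x_n)

Iteration 1:
  f(0.700000) = 0.203415
  f'(0.700000) = 1.496585
  x_1 = 0.700000 - 0.203415/1.496585 = 0.564081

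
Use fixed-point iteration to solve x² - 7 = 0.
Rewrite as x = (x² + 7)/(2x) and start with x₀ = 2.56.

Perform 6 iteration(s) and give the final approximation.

Equation: x² - 7 = 0
Fixed-point form: x = (x² + 7)/(2x)
x₀ = 2.56

x_1 = g(2.560000) = 2.647187
x_2 = g(2.647187) = 2.645752
x_3 = g(2.645752) = 2.645751
x_4 = g(2.645751) = 2.645751
x_5 = g(2.645751) = 2.645751
x_6 = g(2.645751) = 2.645751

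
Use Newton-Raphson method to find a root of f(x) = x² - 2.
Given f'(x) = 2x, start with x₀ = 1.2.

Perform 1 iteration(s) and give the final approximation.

f(x) = x² - 2
f'(x) = 2x
x₀ = 1.2

Newton-Raphson formula: x_{n+1} = x_n - f(x_n)/f'(x_n)

Iteration 1:
  f(1.200000) = -0.560000
  f'(1.200000) = 2.400000
  x_1 = 1.200000 - (-0.560000)/2.400000 = 1.433333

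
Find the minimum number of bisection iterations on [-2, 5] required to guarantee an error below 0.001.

We need (b-a)/2^n ≤ 0.001
(5 - (-2))/2^n ≤ 0.001
7/2^n ≤ 0.001
2^n ≥ 7000
n ≥ log₂(7000) = 12.77
n ≥ 13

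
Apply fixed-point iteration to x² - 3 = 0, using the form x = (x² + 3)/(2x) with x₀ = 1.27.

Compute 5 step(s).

Equation: x² - 3 = 0
Fixed-point form: x = (x² + 3)/(2x)
x₀ = 1.27

x_1 = g(1.270000) = 1.816102
x_2 = g(1.816102) = 1.733996
x_3 = g(1.733996) = 1.732052
x_4 = g(1.732052) = 1.732051
x_5 = g(1.732051) = 1.732051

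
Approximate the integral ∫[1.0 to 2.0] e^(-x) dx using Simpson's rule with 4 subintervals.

f(x) = e^(-x)
a = 1.0, b = 2.0, n = 4
h = (b - a)/n = 0.250000

Simpson's rule: (h/3)[f(x₀) + 4f(x₁) + 2f(x₂) + ... + f(xₙ)]

x_0 = 1.0000, f(x_0) = 0.367879, coefficient = 1
x_1 = 1.2500, f(x_1) = 0.286505, coefficient = 4
x_2 = 1.5000, f(x_2) = 0.223130, coefficient = 2
x_3 = 1.7500, f(x_3) = 0.173774, coefficient = 4
x_4 = 2.0000, f(x_4) = 0.135335, coefficient = 1

I ≈ (0.250000/3) × 2.790590 = 0.232549
Exact value: 0.232544
Error: 0.000005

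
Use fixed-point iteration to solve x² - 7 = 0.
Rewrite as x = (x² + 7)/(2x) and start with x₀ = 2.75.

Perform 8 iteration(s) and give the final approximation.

Equation: x² - 7 = 0
Fixed-point form: x = (x² + 7)/(2x)
x₀ = 2.75

x_1 = g(2.750000) = 2.647727
x_2 = g(2.647727) = 2.645752
x_3 = g(2.645752) = 2.645751
x_4 = g(2.645751) = 2.645751
x_5 = g(2.645751) = 2.645751
x_6 = g(2.645751) = 2.645751
x_7 = g(2.645751) = 2.645751
x_8 = g(2.645751) = 2.645751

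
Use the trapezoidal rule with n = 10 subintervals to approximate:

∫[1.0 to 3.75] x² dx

f(x) = x²
a = 1.0, b = 3.75, n = 10
h = (b - a)/n = 0.275000

Trapezoidal rule: (h/2)[f(x₀) + 2f(x₁) + 2f(x₂) + ... + f(xₙ)]

x_0 = 1.0000, f(x_0) = 1.000000, coefficient = 1
x_1 = 1.2750, f(x_1) = 1.625625, coefficient = 2
x_2 = 1.5500, f(x_2) = 2.402500, coefficient = 2
x_3 = 1.8250, f(x_3) = 3.330625, coefficient = 2
x_4 = 2.1000, f(x_4) = 4.410000, coefficient = 2
x_5 = 2.3750, f(x_5) = 5.640625, coefficient = 2
x_6 = 2.6500, f(x_6) = 7.022500, coefficient = 2
x_7 = 2.9250, f(x_7) = 8.555625, coefficient = 2
x_8 = 3.2000, f(x_8) = 10.240000, coefficient = 2
x_9 = 3.4750, f(x_9) = 12.075625, coefficient = 2
x_10 = 3.7500, f(x_10) = 14.062500, coefficient = 1

I ≈ (0.275000/2) × 125.668750 = 17.279453
Exact value: 17.244792
Error: 0.034661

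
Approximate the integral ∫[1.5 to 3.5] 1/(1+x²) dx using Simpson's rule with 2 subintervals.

f(x) = 1/(1+x²)
a = 1.5, b = 3.5, n = 2
h = (b - a)/n = 1.000000

Simpson's rule: (h/3)[f(x₀) + 4f(x₁) + 2f(x₂) + ... + f(xₙ)]

x_0 = 1.5000, f(x_0) = 0.307692, coefficient = 1
x_1 = 2.5000, f(x_1) = 0.137931, coefficient = 4
x_2 = 3.5000, f(x_2) = 0.075472, coefficient = 1

I ≈ (1.000000/3) × 0.934888 = 0.311629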